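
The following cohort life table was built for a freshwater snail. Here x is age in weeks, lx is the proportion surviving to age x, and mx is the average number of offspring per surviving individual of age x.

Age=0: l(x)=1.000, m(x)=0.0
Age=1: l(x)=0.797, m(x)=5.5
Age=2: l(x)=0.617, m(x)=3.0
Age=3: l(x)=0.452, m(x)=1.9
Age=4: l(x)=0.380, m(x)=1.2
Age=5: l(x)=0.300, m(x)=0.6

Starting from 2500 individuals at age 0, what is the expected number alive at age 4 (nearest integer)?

950

Expected survivors = N0 · l_4 = 2500 × 0.380 = 950 → 950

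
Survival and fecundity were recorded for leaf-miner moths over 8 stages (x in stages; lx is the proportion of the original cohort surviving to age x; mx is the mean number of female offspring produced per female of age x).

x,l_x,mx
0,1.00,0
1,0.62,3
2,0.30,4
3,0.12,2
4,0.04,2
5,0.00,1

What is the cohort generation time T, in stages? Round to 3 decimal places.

1.568

lx·mx: 0, 1.86, 1.2, 0.24, 0.08, 0 → R0 = 3.38
x·lx·mx: 0, 1.86, 2.4, 0.72, 0.32, 0 → Σ = 5.3
T = 5.3 / 3.38 = 1.568047… → 1.568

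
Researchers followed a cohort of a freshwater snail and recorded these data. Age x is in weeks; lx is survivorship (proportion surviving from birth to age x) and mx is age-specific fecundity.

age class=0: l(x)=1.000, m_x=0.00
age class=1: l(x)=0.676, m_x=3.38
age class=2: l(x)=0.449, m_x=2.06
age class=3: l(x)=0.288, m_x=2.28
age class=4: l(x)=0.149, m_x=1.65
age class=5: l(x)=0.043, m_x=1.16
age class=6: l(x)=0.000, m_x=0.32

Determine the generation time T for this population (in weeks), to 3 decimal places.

1.763

lx·mx: 0, 2.28488, 0.92494, 0.65664, 0.24585, 0.04988, 0 → R0 = 4.16219
x·lx·mx: 0, 2.28488, 1.84988, 1.96992, 0.9834, 0.2494, 0 → Σ = 7.33748
T = 7.33748 / 4.16219 = 1.762889… → 1.763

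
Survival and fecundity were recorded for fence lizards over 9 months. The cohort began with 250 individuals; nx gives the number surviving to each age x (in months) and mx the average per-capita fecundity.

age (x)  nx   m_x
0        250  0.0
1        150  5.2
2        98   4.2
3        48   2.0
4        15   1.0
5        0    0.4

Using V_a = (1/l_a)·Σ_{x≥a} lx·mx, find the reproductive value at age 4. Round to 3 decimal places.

lx = nx/n0 = nx/250: 1, 0.6, 0.392, 0.192, 0.06, 0
lx·mx for x ≥ 4: 0.06, 0 → sum = 0.06
V_4 = 0.06 / l_4 = 0.06 / 0.06 = 1 → 1.000

1.000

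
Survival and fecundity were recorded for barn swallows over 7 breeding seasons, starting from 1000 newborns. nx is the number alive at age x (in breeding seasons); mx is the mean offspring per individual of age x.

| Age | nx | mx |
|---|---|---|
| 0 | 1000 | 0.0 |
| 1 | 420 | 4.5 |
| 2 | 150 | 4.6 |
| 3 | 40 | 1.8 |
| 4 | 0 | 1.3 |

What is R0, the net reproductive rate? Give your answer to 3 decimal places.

2.652

lx = nx/n0 = nx/1000: 1, 0.42, 0.15, 0.04, 0
lx·mx by age: 0, 1.89, 0.69, 0.072, 0
R0 = Σ lx·mx = 2.652 → 2.652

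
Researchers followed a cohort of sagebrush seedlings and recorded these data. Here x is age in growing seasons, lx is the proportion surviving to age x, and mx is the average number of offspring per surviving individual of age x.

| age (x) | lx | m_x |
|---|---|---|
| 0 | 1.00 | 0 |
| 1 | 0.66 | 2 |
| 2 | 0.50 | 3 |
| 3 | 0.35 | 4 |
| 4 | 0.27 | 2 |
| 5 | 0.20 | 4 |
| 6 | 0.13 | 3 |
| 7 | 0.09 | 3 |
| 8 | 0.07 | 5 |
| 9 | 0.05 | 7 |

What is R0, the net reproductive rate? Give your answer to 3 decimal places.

lx·mx by age: 0, 1.32, 1.5, 1.4, 0.54, 0.8, 0.39, 0.27, 0.35, 0.35
R0 = Σ lx·mx = 6.92 → 6.920

6.920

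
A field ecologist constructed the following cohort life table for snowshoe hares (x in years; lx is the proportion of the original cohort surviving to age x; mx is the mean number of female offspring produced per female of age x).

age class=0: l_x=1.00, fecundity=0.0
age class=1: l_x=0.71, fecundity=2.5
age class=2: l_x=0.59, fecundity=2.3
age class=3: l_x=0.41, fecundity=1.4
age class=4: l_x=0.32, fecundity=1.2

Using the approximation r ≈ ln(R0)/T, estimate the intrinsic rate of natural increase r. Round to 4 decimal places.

R0 = Σ lx·mx = 0 + 1.775 + 1.357 + 0.574 + 0.384 = 4.09
Σ x·lx·mx = 7.747; T = 7.747/4.09 = 1.89413…
r ≈ ln(R0)/T = ln(4.09)/1.89413… = 0.743636… → 0.7436

0.7436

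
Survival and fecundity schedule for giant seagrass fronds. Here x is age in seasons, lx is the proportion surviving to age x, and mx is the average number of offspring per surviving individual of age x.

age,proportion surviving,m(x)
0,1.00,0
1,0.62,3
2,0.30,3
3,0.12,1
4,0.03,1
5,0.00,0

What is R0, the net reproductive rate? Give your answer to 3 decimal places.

2.910

lx·mx by age: 0, 1.86, 0.9, 0.12, 0.03, 0
R0 = Σ lx·mx = 2.91 → 2.910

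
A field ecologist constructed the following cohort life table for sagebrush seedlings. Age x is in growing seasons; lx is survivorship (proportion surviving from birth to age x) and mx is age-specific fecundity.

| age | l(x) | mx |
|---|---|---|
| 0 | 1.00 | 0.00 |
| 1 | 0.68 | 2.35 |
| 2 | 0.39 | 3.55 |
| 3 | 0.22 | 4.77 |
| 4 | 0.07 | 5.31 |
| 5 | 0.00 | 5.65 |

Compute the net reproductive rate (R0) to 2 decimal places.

4.40

lx·mx by age: 0, 1.598, 1.3845, 1.0494, 0.3717, 0
R0 = Σ lx·mx = 4.4036 → 4.40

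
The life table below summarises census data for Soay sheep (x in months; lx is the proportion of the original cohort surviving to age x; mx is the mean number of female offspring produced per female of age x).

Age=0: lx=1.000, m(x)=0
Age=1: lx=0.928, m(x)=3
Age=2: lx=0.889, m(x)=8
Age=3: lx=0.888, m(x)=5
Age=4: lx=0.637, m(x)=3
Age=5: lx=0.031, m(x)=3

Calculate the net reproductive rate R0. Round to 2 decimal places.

lx·mx by age: 0, 2.784, 7.112, 4.44, 1.911, 0.093
R0 = Σ lx·mx = 16.34 → 16.34

16.34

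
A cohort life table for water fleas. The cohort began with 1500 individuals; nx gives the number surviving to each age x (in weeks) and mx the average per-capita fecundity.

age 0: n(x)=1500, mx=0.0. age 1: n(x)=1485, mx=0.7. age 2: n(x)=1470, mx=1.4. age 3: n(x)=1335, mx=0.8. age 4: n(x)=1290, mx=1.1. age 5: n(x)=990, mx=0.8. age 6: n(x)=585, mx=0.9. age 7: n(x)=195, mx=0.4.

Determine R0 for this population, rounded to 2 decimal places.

lx = nx/n0 = nx/1500: 1, 0.99, 0.98, 0.89, 0.86, 0.66, 0.39, 0.13
lx·mx by age: 0, 0.693, 1.372, 0.712, 0.946, 0.528, 0.351, 0.052
R0 = Σ lx·mx = 4.654 → 4.65

4.65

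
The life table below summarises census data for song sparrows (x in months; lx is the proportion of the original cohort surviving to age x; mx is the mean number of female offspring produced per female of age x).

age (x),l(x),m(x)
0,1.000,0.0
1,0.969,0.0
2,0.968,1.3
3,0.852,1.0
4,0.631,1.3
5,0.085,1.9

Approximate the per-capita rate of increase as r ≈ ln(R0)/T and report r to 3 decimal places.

R0 = Σ lx·mx = 0 + 0 + 1.2584 + 0.852 + 0.8203 + 0.1615 = 3.0922
Σ x·lx·mx = 9.1615; T = 9.1615/3.0922 = 2.96278…
r ≈ ln(R0)/T = ln(3.0922)/2.96278… = 0.38102… → 0.381

0.381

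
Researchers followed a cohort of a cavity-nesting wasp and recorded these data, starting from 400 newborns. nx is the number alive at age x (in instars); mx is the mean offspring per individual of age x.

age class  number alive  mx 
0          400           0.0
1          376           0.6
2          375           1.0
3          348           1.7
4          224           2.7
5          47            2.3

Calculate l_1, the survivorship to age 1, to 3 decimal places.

l_1 = n_1/n_0 = 376/400 = 0.94 → 0.940

0.940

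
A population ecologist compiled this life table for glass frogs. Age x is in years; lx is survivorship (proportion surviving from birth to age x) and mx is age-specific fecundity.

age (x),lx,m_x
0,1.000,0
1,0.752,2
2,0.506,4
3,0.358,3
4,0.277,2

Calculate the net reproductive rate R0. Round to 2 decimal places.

lx·mx by age: 0, 1.504, 2.024, 1.074, 0.554
R0 = Σ lx·mx = 5.156 → 5.16

5.16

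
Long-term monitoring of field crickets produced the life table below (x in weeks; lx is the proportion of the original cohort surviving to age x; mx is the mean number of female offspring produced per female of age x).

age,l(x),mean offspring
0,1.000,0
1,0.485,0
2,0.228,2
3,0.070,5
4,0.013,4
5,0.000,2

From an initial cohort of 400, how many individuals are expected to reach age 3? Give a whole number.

28

Expected survivors = N0 · l_3 = 400 × 0.070 = 28 → 28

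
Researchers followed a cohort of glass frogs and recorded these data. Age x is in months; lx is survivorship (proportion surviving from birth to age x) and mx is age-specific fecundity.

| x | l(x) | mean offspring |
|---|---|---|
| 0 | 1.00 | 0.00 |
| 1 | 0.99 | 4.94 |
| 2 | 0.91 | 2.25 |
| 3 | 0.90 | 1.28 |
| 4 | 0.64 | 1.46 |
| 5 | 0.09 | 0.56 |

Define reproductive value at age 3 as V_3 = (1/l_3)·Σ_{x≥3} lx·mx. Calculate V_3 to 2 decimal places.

2.37

lx·mx for x ≥ 3: 1.152, 0.9344, 0.0504 → sum = 2.1368
V_3 = 2.1368 / l_3 = 2.1368 / 0.9 = 2.374222… → 2.37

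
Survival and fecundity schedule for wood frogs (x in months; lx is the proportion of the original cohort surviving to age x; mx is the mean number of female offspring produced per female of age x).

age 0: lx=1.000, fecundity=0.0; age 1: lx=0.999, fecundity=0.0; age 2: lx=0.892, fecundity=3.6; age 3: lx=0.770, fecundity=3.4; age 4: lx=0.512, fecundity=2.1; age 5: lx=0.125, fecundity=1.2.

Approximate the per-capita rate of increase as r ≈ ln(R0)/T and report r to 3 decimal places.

R0 = Σ lx·mx = 0 + 0 + 3.2112 + 2.618 + 1.0752 + 0.15 = 7.0544
Σ x·lx·mx = 19.3272; T = 19.3272/7.0544 = 2.73974…
r ≈ ln(R0)/T = ln(7.0544)/2.73974… = 0.71308… → 0.713

0.713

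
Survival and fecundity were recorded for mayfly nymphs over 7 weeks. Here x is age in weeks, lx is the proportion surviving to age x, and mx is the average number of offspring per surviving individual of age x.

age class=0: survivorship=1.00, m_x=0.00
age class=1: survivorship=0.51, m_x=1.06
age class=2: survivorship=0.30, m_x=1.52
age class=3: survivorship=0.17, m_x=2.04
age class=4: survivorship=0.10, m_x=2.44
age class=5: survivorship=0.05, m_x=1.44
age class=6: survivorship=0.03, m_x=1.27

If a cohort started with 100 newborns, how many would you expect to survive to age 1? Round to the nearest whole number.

Expected survivors = N0 · l_1 = 100 × 0.51 = 51 → 51

51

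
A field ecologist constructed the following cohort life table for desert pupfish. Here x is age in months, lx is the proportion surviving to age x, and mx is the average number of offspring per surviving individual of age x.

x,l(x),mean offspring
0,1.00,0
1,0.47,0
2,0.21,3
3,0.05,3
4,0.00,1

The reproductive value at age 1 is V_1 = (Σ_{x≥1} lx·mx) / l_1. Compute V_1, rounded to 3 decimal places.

lx·mx for x ≥ 1: 0, 0.63, 0.15, 0 → sum = 0.78
V_1 = 0.78 / l_1 = 0.78 / 0.47 = 1.659574… → 1.660

1.660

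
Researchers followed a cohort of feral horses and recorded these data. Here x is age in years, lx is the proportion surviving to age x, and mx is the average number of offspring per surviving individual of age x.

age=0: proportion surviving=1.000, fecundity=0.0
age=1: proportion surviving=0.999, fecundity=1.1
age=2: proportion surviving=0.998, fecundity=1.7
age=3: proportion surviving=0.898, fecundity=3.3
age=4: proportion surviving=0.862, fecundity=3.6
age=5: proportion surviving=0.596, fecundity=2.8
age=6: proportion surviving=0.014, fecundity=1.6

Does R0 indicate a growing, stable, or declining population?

R0 = Σ lx·mx = 0 + 1.0989 + 1.6966 + 2.9634 + 3.1032 + 1.6688 + 0.0224 = 10.5533
R0 > 1, so the population is growing.

growing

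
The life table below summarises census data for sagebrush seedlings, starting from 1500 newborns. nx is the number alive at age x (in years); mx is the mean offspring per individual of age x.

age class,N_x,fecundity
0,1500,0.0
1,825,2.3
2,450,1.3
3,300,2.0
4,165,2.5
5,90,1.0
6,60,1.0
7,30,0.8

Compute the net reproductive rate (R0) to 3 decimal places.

2.446

lx = nx/n0 = nx/1500: 1, 0.55, 0.3, 0.2, 0.11, 0.06, 0.04, 0.02
lx·mx by age: 0, 1.265, 0.39, 0.4, 0.275, 0.06, 0.04, 0.016
R0 = Σ lx·mx = 2.446 → 2.446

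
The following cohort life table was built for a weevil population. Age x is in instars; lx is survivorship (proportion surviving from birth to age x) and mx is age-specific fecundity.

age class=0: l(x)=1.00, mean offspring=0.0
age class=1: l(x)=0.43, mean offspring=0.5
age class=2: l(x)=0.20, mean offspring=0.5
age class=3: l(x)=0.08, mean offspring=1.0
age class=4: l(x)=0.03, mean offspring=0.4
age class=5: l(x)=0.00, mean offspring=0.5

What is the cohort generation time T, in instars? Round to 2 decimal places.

lx·mx: 0, 0.215, 0.1, 0.08, 0.012, 0 → R0 = 0.407
x·lx·mx: 0, 0.215, 0.2, 0.24, 0.048, 0 → Σ = 0.703
T = 0.703 / 0.407 = 1.727273… → 1.73

1.73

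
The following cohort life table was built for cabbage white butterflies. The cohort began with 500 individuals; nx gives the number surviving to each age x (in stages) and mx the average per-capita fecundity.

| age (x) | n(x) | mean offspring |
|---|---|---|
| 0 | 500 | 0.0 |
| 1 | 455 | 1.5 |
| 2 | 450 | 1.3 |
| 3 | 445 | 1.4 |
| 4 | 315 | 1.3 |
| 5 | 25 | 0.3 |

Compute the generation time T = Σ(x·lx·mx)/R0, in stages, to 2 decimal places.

lx = nx/n0 = nx/500: 1, 0.91, 0.9, 0.89, 0.63, 0.05
lx·mx: 0, 1.365, 1.17, 1.246, 0.819, 0.015 → R0 = 4.615
x·lx·mx: 0, 1.365, 2.34, 3.738, 3.276, 0.075 → Σ = 10.794
T = 10.794 / 4.615 = 2.338895… → 2.34

2.34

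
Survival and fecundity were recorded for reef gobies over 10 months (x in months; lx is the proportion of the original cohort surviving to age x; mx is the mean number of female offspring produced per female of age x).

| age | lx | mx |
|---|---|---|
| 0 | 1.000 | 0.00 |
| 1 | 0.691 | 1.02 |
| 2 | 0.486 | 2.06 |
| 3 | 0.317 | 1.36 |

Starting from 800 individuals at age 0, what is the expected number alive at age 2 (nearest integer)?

389

Expected survivors = N0 · l_2 = 800 × 0.486 = 388.8 → 389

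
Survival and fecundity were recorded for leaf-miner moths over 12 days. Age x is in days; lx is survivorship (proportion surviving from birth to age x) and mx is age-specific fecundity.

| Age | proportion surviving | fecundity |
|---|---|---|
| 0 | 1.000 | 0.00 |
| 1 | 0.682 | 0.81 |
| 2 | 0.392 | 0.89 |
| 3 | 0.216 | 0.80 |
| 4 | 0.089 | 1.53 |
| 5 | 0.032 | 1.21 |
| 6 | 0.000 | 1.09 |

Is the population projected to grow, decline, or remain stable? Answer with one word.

R0 = Σ lx·mx = 0 + 0.55242 + 0.34888 + 0.1728 + 0.13617 + 0.03872 + 0 = 1.24899
R0 > 1, so the population is growing.

growing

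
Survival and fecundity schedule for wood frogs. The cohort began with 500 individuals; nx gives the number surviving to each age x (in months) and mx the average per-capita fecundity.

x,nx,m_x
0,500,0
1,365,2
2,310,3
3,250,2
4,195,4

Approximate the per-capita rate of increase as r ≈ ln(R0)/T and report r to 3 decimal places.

lx = nx/n0 = nx/500: 1, 0.73, 0.62, 0.5, 0.39
R0 = Σ lx·mx = 0 + 1.46 + 1.86 + 1 + 1.56 = 5.88
Σ x·lx·mx = 14.42; T = 14.42/5.88 = 2.45238…
r ≈ ln(R0)/T = ln(5.88)/2.45238… = 0.72238… → 0.722

0.722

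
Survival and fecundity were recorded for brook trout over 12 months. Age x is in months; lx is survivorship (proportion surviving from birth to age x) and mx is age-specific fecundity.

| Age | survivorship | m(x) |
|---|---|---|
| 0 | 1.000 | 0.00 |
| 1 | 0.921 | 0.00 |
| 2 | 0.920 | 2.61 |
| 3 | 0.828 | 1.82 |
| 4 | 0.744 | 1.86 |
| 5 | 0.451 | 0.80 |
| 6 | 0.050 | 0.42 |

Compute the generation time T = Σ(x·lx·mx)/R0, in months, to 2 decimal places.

2.96

lx·mx: 0, 0, 2.4012, 1.50696, 1.38384, 0.3608, 0.021 → R0 = 5.6738
x·lx·mx: 0, 0, 4.8024, 4.52088, 5.53536, 1.804, 0.126 → Σ = 16.78864
T = 16.78864 / 5.6738 = 2.958976… → 2.96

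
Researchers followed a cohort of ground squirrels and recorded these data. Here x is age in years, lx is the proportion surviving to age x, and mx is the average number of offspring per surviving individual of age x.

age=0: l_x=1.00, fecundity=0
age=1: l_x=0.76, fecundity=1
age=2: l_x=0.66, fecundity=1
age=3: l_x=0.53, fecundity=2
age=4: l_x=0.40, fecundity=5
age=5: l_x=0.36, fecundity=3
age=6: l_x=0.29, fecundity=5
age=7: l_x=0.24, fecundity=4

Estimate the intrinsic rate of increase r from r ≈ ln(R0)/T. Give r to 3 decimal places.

0.485

R0 = Σ lx·mx = 0 + 0.76 + 0.66 + 1.06 + 2 + 1.08 + 1.45 + 0.96 = 7.97
Σ x·lx·mx = 34.08; T = 34.08/7.97 = 4.27604…
r ≈ ln(R0)/T = ln(7.97)/4.27604… = 0.48542… → 0.485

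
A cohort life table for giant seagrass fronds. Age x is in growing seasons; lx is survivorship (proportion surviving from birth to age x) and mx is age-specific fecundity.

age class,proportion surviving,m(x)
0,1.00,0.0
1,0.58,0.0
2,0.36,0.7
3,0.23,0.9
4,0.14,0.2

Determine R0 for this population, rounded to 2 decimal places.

lx·mx by age: 0, 0, 0.252, 0.207, 0.028
R0 = Σ lx·mx = 0.487 → 0.49

0.49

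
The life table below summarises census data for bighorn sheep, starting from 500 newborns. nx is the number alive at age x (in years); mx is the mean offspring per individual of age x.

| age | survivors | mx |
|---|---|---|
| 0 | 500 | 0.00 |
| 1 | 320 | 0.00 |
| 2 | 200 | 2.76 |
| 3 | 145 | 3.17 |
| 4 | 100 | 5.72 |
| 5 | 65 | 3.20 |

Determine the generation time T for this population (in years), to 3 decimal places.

lx = nx/n0 = nx/500: 1, 0.64, 0.4, 0.29, 0.2, 0.13
lx·mx: 0, 0, 1.104, 0.9193, 1.144, 0.416 → R0 = 3.5833
x·lx·mx: 0, 0, 2.208, 2.7579, 4.576, 2.08 → Σ = 11.6219
T = 11.6219 / 3.5833 = 3.243351… → 3.243

3.243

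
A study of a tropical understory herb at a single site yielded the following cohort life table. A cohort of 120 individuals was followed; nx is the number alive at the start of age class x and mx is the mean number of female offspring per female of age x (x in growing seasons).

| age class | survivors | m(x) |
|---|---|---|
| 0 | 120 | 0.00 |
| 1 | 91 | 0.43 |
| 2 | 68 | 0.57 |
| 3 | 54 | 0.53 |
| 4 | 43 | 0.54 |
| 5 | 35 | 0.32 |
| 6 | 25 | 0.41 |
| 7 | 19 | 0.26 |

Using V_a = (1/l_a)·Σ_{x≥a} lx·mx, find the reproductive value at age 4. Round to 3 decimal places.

1.154

lx = nx/n0 = nx/120: 1, 0.75833…, 0.56667…, 0.45, 0.35833…, 0.29167…, 0.20833…, 0.15833…
lx·mx for x ≥ 4: 0.1935…, 0.093333…, 0.085417…, 0.041167… → sum = 0.413417…
V_4 = 0.413417… / l_4 = 0.413417… / 0.358333… = 1.153721… → 1.154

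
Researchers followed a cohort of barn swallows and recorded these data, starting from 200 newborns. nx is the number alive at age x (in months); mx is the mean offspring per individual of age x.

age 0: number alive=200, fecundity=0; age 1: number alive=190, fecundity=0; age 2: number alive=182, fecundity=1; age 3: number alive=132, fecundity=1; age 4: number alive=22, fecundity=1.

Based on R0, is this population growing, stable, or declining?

lx = nx/n0 = nx/200: 1, 0.95, 0.91, 0.66, 0.11
R0 = Σ lx·mx = 0 + 0 + 0.91 + 0.66 + 0.11 = 1.68
R0 > 1, so the population is growing.

growing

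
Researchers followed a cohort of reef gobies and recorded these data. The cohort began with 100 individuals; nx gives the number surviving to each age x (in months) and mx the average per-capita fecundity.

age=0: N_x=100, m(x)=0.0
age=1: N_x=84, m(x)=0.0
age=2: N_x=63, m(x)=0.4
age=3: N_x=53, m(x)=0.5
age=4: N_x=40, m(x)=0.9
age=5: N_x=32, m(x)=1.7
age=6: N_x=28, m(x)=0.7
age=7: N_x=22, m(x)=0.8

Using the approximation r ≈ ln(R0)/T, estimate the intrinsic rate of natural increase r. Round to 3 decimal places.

0.133

lx = nx/n0 = nx/100: 1, 0.84, 0.63, 0.53, 0.4, 0.32, 0.28, 0.22
R0 = Σ lx·mx = 0 + 0 + 0.252 + 0.265 + 0.36 + 0.544 + 0.196 + 0.176 = 1.793
Σ x·lx·mx = 7.867; T = 7.867/1.793 = 4.38762…
r ≈ ln(R0)/T = ln(1.793)/4.38762… = 0.13308… → 0.133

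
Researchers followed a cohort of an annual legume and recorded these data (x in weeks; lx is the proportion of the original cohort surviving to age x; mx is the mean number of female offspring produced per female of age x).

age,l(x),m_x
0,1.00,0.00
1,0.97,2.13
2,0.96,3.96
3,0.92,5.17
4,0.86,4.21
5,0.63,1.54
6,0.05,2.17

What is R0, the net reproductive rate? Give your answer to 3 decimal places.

lx·mx by age: 0, 2.0661, 3.8016, 4.7564, 3.6206, 0.9702, 0.1085
R0 = Σ lx·mx = 15.3234 → 15.323

15.323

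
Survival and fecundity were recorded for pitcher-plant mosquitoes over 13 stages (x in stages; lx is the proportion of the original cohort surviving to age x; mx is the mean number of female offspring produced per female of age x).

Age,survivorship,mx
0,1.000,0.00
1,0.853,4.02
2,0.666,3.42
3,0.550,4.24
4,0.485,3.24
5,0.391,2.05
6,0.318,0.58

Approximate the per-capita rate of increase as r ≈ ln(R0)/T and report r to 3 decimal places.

0.948

R0 = Σ lx·mx = 0 + 3.42906 + 2.27772 + 2.332 + 1.5714 + 0.80155 + 0.18444 = 10.59617
Σ x·lx·mx = 26.38049; T = 26.38049/10.59617 = 2.48963…
r ≈ ln(R0)/T = ln(10.59617)/2.48963… = 0.94813… → 0.948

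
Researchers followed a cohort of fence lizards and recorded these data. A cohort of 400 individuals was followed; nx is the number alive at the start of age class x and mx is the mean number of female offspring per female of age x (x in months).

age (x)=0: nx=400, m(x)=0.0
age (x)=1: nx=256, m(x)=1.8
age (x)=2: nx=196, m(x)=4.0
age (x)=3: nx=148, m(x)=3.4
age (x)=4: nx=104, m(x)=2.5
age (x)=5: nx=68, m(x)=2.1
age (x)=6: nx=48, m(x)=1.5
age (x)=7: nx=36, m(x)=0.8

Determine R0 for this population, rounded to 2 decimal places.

5.63

lx = nx/n0 = nx/400: 1, 0.64, 0.49, 0.37, 0.26, 0.17, 0.12, 0.09
lx·mx by age: 0, 1.152, 1.96, 1.258, 0.65, 0.357, 0.18, 0.072
R0 = Σ lx·mx = 5.629 → 5.63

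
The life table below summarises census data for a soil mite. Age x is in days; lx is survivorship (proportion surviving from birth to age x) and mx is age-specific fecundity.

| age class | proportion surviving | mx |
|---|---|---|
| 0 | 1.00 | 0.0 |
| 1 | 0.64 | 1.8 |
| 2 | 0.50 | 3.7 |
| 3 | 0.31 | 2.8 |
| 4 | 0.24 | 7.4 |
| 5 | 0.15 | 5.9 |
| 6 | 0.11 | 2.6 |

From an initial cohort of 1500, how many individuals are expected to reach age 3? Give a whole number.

465

Expected survivors = N0 · l_3 = 1500 × 0.31 = 465 → 465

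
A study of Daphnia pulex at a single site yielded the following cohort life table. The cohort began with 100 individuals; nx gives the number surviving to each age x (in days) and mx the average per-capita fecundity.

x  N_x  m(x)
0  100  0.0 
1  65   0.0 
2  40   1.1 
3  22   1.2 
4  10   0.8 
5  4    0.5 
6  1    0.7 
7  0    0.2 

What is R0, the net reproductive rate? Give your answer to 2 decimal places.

lx = nx/n0 = nx/100: 1, 0.65, 0.4, 0.22, 0.1, 0.04, 0.01, 0
lx·mx by age: 0, 0, 0.44, 0.264, 0.08, 0.02, 0.007, 0
R0 = Σ lx·mx = 0.811 → 0.81

0.81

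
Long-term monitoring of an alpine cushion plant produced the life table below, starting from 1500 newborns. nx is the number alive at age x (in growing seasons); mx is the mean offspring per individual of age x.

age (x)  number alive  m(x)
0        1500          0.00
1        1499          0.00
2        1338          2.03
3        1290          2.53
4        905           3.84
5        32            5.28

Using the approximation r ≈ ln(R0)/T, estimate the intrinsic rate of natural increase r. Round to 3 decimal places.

lx = nx/n0 = nx/1500: 1, 0.99933…, 0.892, 0.86, 0.60333…, 0.02133…
R0 = Σ lx·mx = 0 + 0 + 1.81076 + 2.1758 + 2.3168… + 0.11264… = 6.416…
Σ x·lx·mx = 19.97932…; T = 19.97932…/6.416… = 3.11398…
r ≈ ln(R0)/T = ln(6.416…)/3.11398… = 0.59692… → 0.597

0.597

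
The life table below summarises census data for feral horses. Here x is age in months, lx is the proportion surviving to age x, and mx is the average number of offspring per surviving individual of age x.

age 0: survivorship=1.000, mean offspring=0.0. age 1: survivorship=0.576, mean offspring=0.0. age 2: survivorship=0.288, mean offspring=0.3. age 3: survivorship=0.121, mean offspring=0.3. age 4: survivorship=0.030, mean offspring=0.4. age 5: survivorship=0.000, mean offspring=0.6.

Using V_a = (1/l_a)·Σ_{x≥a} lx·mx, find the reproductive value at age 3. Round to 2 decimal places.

lx·mx for x ≥ 3: 0.0363, 0.012, 0 → sum = 0.0483
V_3 = 0.0483 / l_3 = 0.0483 / 0.121 = 0.399174… → 0.40

0.40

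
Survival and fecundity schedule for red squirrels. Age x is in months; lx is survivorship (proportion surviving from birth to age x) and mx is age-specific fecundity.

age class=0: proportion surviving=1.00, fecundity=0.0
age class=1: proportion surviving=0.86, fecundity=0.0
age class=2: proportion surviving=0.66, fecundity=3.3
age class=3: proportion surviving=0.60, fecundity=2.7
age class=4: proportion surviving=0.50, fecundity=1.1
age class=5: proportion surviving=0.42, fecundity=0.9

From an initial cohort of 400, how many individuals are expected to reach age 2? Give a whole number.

264

Expected survivors = N0 · l_2 = 400 × 0.66 = 264 → 264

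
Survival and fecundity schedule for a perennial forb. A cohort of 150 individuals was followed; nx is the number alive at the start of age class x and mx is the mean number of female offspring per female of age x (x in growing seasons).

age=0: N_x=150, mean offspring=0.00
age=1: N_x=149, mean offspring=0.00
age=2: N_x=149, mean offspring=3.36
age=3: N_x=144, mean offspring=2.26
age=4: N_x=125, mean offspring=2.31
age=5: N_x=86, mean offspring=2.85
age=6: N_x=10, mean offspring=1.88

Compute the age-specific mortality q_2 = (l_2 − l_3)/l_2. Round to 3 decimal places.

lx = nx/n0 = nx/150: 1, 0.99333…, 0.99333…, 0.96, 0.83333…, 0.57333…, 0.06667…
q_2 = (l_2 − l_3) / l_2 = (0.993333… − 0.96) / 0.993333…
     = 0.033333… / 0.993333… = 0.033557… → 0.034

0.034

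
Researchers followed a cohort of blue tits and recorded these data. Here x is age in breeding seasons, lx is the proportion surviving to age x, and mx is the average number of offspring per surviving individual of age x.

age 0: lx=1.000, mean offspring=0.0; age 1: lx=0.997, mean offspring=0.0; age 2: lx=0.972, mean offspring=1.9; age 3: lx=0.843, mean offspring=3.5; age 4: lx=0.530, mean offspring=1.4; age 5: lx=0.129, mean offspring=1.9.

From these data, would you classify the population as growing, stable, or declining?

R0 = Σ lx·mx = 0 + 0 + 1.8468 + 2.9505 + 0.742 + 0.2451 = 5.7844
R0 > 1, so the population is growing.

growing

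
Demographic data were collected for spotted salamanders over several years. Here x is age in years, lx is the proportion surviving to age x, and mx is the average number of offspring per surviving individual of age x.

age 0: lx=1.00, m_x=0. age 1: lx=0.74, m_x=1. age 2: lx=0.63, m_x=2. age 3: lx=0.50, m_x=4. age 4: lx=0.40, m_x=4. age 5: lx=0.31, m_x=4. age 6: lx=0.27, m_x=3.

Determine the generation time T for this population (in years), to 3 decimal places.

3.493

lx·mx: 0, 0.74, 1.26, 2, 1.6, 1.24, 0.81 → R0 = 7.65
x·lx·mx: 0, 0.74, 2.52, 6, 6.4, 6.2, 4.86 → Σ = 26.72
T = 26.72 / 7.65 = 3.49281… → 3.493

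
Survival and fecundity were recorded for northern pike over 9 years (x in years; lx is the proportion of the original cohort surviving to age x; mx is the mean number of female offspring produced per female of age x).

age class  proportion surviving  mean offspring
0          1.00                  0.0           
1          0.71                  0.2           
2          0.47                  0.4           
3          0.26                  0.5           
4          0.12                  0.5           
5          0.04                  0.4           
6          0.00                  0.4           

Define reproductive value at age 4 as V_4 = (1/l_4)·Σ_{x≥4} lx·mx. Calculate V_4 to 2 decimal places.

0.63

lx·mx for x ≥ 4: 0.06, 0.016, 0 → sum = 0.076
V_4 = 0.076 / l_4 = 0.076 / 0.12 = 0.633333… → 0.63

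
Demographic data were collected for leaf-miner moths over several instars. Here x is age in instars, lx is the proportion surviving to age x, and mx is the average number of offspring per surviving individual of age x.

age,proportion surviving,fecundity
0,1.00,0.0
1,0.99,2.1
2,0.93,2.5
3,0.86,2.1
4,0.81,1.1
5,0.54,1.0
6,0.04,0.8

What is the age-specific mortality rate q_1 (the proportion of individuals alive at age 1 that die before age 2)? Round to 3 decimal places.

q_1 = (l_1 − l_2) / l_1 = (0.99 − 0.93) / 0.99
     = 0.06 / 0.99 = 0.060606… → 0.061

0.061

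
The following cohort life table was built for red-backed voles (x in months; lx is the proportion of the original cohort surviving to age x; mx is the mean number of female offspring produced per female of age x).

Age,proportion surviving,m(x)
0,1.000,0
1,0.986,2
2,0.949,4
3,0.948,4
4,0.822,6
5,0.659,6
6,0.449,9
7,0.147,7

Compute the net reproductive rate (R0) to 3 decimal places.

lx·mx by age: 0, 1.972, 3.796, 3.792, 4.932, 3.954, 4.041, 1.029
R0 = Σ lx·mx = 23.516 → 23.516

23.516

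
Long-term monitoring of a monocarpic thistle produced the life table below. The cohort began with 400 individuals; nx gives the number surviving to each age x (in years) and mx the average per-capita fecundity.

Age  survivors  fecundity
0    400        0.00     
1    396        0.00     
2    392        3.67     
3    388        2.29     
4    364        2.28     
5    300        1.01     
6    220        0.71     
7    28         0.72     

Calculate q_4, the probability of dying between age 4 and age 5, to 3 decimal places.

lx = nx/n0 = nx/400: 1, 0.99, 0.98, 0.97, 0.91, 0.75, 0.55, 0.07
q_4 = (l_4 − l_5) / l_4 = (0.91 − 0.75) / 0.91
     = 0.16 / 0.91 = 0.175824… → 0.176

0.176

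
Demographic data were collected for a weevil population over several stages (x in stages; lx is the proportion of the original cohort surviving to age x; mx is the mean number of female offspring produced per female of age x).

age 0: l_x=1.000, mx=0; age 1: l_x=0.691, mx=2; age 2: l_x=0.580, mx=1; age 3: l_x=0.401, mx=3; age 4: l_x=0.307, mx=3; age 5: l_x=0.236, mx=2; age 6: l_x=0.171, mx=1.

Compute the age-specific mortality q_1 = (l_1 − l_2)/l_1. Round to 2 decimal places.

0.16

q_1 = (l_1 − l_2) / l_1 = (0.691 − 0.58) / 0.691
     = 0.111 / 0.691 = 0.160637… → 0.16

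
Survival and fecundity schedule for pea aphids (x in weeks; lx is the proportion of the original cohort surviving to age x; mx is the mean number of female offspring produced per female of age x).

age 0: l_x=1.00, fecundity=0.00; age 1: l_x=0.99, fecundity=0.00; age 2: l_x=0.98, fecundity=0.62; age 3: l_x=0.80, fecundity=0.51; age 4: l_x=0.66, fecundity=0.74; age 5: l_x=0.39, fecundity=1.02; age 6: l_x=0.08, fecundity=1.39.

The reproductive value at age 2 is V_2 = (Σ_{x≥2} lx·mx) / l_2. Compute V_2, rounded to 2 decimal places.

2.05

lx·mx for x ≥ 2: 0.6076, 0.408, 0.4884, 0.3978, 0.1112 → sum = 2.013
V_2 = 2.013 / l_2 = 2.013 / 0.98 = 2.054082… → 2.05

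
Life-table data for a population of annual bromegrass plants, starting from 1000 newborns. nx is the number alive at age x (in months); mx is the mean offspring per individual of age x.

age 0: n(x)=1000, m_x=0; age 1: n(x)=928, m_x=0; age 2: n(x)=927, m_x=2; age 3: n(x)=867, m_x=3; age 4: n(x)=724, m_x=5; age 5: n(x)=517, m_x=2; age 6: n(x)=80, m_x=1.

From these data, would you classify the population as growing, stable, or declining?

lx = nx/n0 = nx/1000: 1, 0.928, 0.927, 0.867, 0.724, 0.517, 0.08
R0 = Σ lx·mx = 0 + 0 + 1.854 + 2.601 + 3.62 + 1.034 + 0.08 = 9.189
R0 > 1, so the population is growing.

growing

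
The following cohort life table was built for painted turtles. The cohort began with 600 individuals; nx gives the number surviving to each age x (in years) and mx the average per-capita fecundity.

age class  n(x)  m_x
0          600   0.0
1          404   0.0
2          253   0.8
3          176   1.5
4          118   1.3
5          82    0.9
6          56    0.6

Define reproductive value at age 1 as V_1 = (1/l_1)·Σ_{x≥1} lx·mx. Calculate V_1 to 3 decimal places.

lx = nx/n0 = nx/600: 1, 0.67333…, 0.42167…, 0.29333…, 0.19667…, 0.13667…, 0.09333…
lx·mx for x ≥ 1: 0, 0.337333…, 0.44…, 0.255667…, 0.123…, 0.056… → sum = 1.212…
V_1 = 1.212… / l_1 = 1.212… / 0.673333… = 1.8… → 1.800

1.800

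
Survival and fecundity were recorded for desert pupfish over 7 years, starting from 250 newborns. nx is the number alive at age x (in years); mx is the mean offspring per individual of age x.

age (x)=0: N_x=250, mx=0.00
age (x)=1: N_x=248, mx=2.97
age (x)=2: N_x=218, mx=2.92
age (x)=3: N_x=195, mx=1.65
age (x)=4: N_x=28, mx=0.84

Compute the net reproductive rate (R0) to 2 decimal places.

lx = nx/n0 = nx/250: 1, 0.992, 0.872, 0.78, 0.112
lx·mx by age: 0, 2.94624, 2.54624, 1.287, 0.09408
R0 = Σ lx·mx = 6.87356 → 6.87

6.87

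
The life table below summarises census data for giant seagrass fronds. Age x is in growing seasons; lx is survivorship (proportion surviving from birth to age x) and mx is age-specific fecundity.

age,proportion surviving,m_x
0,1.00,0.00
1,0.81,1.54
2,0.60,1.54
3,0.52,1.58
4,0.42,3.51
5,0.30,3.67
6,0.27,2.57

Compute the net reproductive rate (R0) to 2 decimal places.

6.26

lx·mx by age: 0, 1.2474, 0.924, 0.8216, 1.4742, 1.101, 0.6939
R0 = Σ lx·mx = 6.2621 → 6.26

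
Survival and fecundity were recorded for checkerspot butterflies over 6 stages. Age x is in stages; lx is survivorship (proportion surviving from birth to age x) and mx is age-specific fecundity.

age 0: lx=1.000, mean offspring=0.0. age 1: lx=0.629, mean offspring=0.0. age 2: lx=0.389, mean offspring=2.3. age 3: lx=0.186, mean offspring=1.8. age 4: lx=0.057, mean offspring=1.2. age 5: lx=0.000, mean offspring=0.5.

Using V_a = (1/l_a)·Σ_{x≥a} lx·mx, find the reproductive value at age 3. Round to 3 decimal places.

lx·mx for x ≥ 3: 0.3348, 0.0684, 0 → sum = 0.4032
V_3 = 0.4032 / l_3 = 0.4032 / 0.186 = 2.167742… → 2.168

2.168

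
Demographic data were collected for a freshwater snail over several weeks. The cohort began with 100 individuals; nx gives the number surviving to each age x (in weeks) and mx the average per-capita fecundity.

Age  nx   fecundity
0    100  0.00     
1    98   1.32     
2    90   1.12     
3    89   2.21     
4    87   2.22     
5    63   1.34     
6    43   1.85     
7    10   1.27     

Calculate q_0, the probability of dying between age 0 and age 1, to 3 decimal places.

lx = nx/n0 = nx/100: 1, 0.98, 0.9, 0.89, 0.87, 0.63, 0.43, 0.1
q_0 = (l_0 − l_1) / l_0 = (1 − 0.98) / 1
     = 0.02 / 1 = 0.02 → 0.020

0.020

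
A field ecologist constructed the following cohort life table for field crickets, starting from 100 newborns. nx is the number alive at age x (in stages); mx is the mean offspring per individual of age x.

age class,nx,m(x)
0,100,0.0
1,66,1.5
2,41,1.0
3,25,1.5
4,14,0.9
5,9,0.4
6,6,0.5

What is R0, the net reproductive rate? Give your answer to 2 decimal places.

lx = nx/n0 = nx/100: 1, 0.66, 0.41, 0.25, 0.14, 0.09, 0.06
lx·mx by age: 0, 0.99, 0.41, 0.375, 0.126, 0.036, 0.03
R0 = Σ lx·mx = 1.967 → 1.97

1.97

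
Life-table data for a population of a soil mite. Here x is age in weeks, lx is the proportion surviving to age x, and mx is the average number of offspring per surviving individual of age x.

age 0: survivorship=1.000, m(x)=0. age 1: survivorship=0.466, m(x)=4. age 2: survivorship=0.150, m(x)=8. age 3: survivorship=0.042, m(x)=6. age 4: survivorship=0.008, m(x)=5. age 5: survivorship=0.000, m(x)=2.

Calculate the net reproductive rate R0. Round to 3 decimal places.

lx·mx by age: 0, 1.864, 1.2, 0.252, 0.04, 0
R0 = Σ lx·mx = 3.356 → 3.356

3.356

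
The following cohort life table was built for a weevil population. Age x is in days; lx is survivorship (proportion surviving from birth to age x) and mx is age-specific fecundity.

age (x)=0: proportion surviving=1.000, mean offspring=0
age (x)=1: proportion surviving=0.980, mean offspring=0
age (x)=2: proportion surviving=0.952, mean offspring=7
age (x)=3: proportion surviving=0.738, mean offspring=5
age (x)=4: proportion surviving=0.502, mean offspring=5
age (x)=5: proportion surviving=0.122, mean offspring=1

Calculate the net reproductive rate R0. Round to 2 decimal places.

12.99

lx·mx by age: 0, 0, 6.664, 3.69, 2.51, 0.122
R0 = Σ lx·mx = 12.986 → 12.99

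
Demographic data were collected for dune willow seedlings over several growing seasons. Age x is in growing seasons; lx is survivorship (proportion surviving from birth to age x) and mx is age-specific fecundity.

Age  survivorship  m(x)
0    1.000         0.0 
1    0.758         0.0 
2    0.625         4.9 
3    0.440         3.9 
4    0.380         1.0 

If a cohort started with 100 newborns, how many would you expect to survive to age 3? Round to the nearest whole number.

44

Expected survivors = N0 · l_3 = 100 × 0.440 = 44 → 44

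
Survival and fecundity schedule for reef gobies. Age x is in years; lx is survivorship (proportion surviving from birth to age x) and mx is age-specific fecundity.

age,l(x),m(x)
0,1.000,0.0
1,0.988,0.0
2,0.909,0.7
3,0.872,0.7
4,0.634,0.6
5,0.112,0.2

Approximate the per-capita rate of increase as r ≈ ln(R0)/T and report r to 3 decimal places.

R0 = Σ lx·mx = 0 + 0 + 0.6363 + 0.6104 + 0.3804 + 0.0224 = 1.6495
Σ x·lx·mx = 4.7374; T = 4.7374/1.6495 = 2.87202…
r ≈ ln(R0)/T = ln(1.6495)/2.87202… = 0.17426… → 0.174

0.174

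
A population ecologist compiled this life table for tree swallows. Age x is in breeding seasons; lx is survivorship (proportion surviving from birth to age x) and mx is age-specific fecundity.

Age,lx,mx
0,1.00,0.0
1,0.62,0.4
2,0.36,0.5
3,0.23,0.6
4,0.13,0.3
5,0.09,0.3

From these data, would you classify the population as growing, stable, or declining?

R0 = Σ lx·mx = 0 + 0.248 + 0.18 + 0.138 + 0.039 + 0.027 = 0.632
R0 < 1, so the population is declining.

declining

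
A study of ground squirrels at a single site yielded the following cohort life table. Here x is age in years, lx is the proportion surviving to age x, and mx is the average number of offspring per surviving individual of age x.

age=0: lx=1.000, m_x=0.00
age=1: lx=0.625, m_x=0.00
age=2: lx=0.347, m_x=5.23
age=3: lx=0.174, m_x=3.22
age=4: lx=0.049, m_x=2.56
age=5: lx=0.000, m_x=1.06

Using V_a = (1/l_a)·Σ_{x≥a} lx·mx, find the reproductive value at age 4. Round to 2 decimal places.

2.56

lx·mx for x ≥ 4: 0.12544, 0 → sum = 0.12544
V_4 = 0.12544 / l_4 = 0.12544 / 0.049 = 2.56 → 2.56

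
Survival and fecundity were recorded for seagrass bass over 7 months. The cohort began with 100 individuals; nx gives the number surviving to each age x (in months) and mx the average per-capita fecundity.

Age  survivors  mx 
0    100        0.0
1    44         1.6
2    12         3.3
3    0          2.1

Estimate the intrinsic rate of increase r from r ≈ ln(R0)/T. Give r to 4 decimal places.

lx = nx/n0 = nx/100: 1, 0.44, 0.12, 0
R0 = Σ lx·mx = 0 + 0.704 + 0.396 + 0 = 1.1
Σ x·lx·mx = 1.496; T = 1.496/1.1 = 1.36
r ≈ ln(R0)/T = ln(1.1)/1.36 = 0.070081… → 0.0701

0.0701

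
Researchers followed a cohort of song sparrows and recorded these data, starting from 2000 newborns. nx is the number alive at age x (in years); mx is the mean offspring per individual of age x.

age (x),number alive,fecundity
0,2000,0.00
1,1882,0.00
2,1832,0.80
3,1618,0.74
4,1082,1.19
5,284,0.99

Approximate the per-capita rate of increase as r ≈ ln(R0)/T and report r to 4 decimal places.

0.2425

lx = nx/n0 = nx/2000: 1, 0.941, 0.916, 0.809, 0.541, 0.142
R0 = Σ lx·mx = 0 + 0 + 0.7328 + 0.59866 + 0.64379 + 0.14058 = 2.11583
Σ x·lx·mx = 6.53964; T = 6.53964/2.11583 = 3.09082…
r ≈ ln(R0)/T = ln(2.11583)/3.09082… = 0.242476… → 0.2425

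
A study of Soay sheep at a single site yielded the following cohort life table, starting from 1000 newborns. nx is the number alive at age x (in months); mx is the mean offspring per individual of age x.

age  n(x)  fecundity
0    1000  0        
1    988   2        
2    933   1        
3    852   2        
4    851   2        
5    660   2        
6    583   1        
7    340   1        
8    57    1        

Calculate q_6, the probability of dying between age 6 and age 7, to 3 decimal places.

0.417

lx = nx/n0 = nx/1000: 1, 0.988, 0.933, 0.852, 0.851, 0.66, 0.583, 0.34, 0.057
q_6 = (l_6 − l_7) / l_6 = (0.583 − 0.34) / 0.583
     = 0.243 / 0.583 = 0.41681… → 0.417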